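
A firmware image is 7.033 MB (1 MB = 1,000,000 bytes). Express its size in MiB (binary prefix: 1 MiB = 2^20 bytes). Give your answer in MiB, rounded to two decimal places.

7.033 MB × 1,000,000 bytes/MB = 7,033,000 bytes
1 MiB = 2^20 bytes = 1,048,576 bytes
7,033,000 / 1,048,576 = 6.71 MiB

6.71 MiB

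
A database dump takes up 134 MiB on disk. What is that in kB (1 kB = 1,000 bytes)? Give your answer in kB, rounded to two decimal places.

134 MiB × 1,048,576 bytes/MiB = 140,509,184 bytes
1 kB = 1,000 bytes
140,509,184 / 1,000 = 140,509.18 kB

140,509.18 kB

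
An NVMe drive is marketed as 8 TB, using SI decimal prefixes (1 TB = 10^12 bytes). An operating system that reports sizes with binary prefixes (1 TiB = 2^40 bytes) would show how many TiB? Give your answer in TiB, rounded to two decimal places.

8 TB × 1,000,000,000,000 bytes/TB = 8,000,000,000,000 bytes
1 TiB = 2^40 bytes = 1,099,511,627,776 bytes
8,000,000,000,000 / 1,099,511,627,776 = 7.28 TiB

7.28 TiB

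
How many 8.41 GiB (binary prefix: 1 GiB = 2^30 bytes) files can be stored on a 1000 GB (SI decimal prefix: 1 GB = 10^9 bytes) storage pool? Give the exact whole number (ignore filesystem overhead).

110

Capacity: 1000 GB = 1,000,000,000,000 bytes
Per item: 8.41 GiB = 9,030,168,739.84 bytes
⌊1,000,000,000,000 / 9,030,168,739.84⌋ = 110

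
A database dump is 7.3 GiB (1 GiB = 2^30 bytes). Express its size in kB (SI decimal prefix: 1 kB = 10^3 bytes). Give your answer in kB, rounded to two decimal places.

7.3 GiB = 7.3 × 2^30 bytes = 7,838,315,315.2 bytes
1 kB = 1,000 bytes
7,838,315,315.2 / 1,000 = 7,838,315.32 kB

7,838,315.32 kB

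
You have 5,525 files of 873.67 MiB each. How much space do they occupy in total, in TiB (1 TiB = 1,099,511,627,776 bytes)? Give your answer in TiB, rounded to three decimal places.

4.603 TiB

Total = 5,525 × 873.67 MiB = 4827026.75 MiB
= 4827026.75 × 1,048,576 bytes = 5,061,504,401,408 bytes
1 TiB = 1,099,511,627,776 bytes
5,061,504,401,408 / 1,099,511,627,776 = 4.603 TiB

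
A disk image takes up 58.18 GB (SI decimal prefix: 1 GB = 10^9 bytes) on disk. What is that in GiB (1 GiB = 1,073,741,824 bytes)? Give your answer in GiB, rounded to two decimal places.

54.18 GiB

58.18 GB = 58.18 × 10^9 bytes = 58,180,000,000 bytes
1 GiB = 2^30 bytes = 1,073,741,824 bytes
58,180,000,000 / 1,073,741,824 = 54.18 GiB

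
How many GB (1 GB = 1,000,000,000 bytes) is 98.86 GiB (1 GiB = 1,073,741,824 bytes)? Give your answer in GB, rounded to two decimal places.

98.86 GiB × 1,073,741,824 bytes/GiB = 106,150,116,720.64 bytes
1 GB = 1,000,000,000 bytes
106,150,116,720.64 / 1,000,000,000 = 106.15 GB

106.15 GB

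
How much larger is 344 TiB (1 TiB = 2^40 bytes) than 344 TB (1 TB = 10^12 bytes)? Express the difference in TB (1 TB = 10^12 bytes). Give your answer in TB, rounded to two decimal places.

344 TiB = 344 × 1,099,511,627,776 = 378,231,999,954,944 bytes
344 TB = 344 × 1,000,000,000,000 = 344,000,000,000,000 bytes
difference = 34,231,999,954,944 bytes
34,231,999,954,944 / 1,000,000,000,000 = 34.23 TB

34.23 TB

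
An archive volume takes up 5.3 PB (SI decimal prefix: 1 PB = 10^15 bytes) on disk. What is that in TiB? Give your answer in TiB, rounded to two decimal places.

4,820.32 TiB

5.3 PB × 1,000,000,000,000,000 bytes/PB = 5,300,000,000,000,000 bytes
1 TiB = 2^40 bytes = 1,099,511,627,776 bytes
5,300,000,000,000,000 / 1,099,511,627,776 = 4,820.32 TiB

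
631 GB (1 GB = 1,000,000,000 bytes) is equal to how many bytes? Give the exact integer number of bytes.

631 × 1,000,000,000 = 631,000,000,000 bytes  (1 GB = 10^9 bytes)

631,000,000,000 bytes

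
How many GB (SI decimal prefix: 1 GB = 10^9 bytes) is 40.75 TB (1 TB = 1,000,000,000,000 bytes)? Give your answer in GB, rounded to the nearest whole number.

40.75 TB = 40.75 × 10^12 bytes = 40,750,000,000,000 bytes
1 GB = 1,000,000,000 bytes
40,750,000,000,000 / 1,000,000,000 = 40,750 GB

40,750 GB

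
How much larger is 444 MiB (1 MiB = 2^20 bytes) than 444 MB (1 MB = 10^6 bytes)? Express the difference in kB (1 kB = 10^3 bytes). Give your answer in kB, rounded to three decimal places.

21,567.744 kB

444 MiB = 444 × 1,048,576 = 465,567,744 bytes
444 MB = 444 × 1,000,000 = 444,000,000 bytes
difference = 21,567,744 bytes
21,567,744 / 1,000 = 21,567.744 kB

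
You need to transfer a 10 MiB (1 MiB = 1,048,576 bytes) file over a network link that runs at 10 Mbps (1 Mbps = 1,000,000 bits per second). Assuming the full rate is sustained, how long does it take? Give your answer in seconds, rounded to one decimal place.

10 MiB = 10,485,760 bytes = 83,886,080 bits
10 Mbps = 10,000,000 bits/s
time = 83,886,080 / 10,000,000 = 8.4 s

8.4 seconds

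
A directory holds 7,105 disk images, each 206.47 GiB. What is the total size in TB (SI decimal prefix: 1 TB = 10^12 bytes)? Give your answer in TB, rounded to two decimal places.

1,575.15 TB

Total = 7,105 × 206.47 GiB = 1466969.35 GiB
= 1466969.35 × 1,073,741,824 bytes = 1,575,146,345,621,094.4 bytes
1 TB = 1,000,000,000,000 bytes
1,575,146,345,621,094.4 / 1,000,000,000,000 = 1,575.15 TB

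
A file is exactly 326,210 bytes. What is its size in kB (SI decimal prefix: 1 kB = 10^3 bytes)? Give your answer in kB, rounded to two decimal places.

326.21 kB

326,210 bytes given.
1 kB = 1,000 bytes
326,210 / 1,000 = 326.21 kB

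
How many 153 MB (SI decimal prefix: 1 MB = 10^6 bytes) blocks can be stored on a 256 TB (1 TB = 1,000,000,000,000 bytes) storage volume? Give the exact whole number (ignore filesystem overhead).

Capacity: 256 TB = 256,000,000,000,000 bytes
Per item: 153 MB = 153,000,000 bytes
⌊256,000,000,000,000 / 153,000,000⌋ = 1,673,202

1,673,202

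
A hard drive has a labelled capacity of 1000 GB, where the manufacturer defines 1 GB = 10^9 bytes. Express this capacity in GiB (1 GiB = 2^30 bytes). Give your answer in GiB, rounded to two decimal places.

1000 GB = 1000 × 10^9 bytes = 1,000,000,000,000 bytes
1 GiB = 2^30 bytes = 1,073,741,824 bytes
1,000,000,000,000 / 1,073,741,824 = 931.32 GiB

931.32 GiB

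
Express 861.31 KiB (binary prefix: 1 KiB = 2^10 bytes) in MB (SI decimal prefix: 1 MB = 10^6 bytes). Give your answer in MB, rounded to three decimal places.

0.882 MB

861.31 KiB = 861.31 × 2^10 bytes = 881,981.44 bytes
1 MB = 10^6 bytes = 1,000,000 bytes
881,981.44 / 1,000,000 = 0.882 MB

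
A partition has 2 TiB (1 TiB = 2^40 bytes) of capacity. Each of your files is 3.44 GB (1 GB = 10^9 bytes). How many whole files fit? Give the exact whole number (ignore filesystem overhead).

639

Capacity: 2 TiB = 2,199,023,255,552 bytes
Per item: 3.44 GB = 3,440,000,000 bytes
⌊2,199,023,255,552 / 3,440,000,000⌋ = 639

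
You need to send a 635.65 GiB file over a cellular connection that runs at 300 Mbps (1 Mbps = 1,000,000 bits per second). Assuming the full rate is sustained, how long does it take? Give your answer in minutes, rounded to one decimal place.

303.3 minutes

635.65 GiB = 682,523,990,425.6 bytes = 5,460,191,923,404.8 bits
300 Mbps = 300,000,000 bits/s
time = 5,460,191,923,404.8 / 300,000,000 = 18,200.64 s
18,200.64 s / 60 = 303.3 minutes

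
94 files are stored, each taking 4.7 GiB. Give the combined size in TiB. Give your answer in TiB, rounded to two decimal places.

0.43 TiB

Total = 94 × 4.7 GiB = 441.8 GiB
= 441.8 × 1,073,741,824 bytes = 474,379,137,843.2 bytes
1 TiB = 1,099,511,627,776 bytes
474,379,137,843.2 / 1,099,511,627,776 = 0.43 TiB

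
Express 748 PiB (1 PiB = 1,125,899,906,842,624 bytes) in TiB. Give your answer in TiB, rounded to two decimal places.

765,952.00 TiB

748 PiB = 748 × 2^50 bytes = 842,173,130,318,282,752 bytes
1 TiB = 2^40 bytes = 1,099,511,627,776 bytes
842,173,130,318,282,752 / 1,099,511,627,776 = 765,952.00 TiB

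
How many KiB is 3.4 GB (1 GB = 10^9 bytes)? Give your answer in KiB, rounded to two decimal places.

3,320,312.50 KiB

3.4 GB × 1,000,000,000 bytes/GB = 3,400,000,000 bytes
1 KiB = 2^10 bytes = 1,024 bytes
3,400,000,000 / 1,024 = 3,320,312.50 KiB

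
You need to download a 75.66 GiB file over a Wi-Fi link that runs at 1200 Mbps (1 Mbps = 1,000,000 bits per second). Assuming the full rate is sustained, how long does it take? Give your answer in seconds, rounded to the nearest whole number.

542 seconds

75.66 GiB = 81,239,306,403.84 bytes = 649,914,451,230.72 bits
1200 Mbps = 1,200,000,000 bits/s
time = 649,914,451,230.72 / 1,200,000,000 = 542 s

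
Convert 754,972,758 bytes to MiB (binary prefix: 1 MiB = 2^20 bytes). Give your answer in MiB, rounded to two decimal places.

720.00 MiB

754,972,758 bytes given.
1 MiB = 2^20 bytes = 1,048,576 bytes
754,972,758 / 1,048,576 = 720.00 MiB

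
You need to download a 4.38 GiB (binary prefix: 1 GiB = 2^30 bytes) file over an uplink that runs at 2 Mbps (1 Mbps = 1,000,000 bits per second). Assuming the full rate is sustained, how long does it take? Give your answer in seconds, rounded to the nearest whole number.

4.38 GiB = 4,702,989,189.12 bytes = 37,623,913,512.96 bits
2 Mbps = 2,000,000 bits/s
time = 37,623,913,512.96 / 2,000,000 = 18,812 s

18,812 seconds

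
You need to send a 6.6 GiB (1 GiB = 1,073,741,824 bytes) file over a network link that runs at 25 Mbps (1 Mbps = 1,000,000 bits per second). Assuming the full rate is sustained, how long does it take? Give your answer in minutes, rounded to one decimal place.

6.6 GiB = 7,086,696,038.4 bytes = 56,693,568,307.2 bits
25 Mbps = 25,000,000 bits/s
time = 56,693,568,307.2 / 25,000,000 = 2,267.74 s
2,267.74 s / 60 = 37.8 minutes

37.8 minutes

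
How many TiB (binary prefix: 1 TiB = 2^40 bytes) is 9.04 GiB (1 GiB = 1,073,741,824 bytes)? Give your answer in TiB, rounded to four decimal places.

9.04 GiB = 9.04 × 2^30 bytes = 9,706,626,088.96 bytes
1 TiB = 1,099,511,627,776 bytes
9,706,626,088.96 / 1,099,511,627,776 = 0.0088 TiB

0.0088 TiB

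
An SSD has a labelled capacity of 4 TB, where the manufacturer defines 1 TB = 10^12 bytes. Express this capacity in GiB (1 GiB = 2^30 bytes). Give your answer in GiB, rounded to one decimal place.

4 TB = 4 × 10^12 bytes = 4,000,000,000,000 bytes
1 GiB = 1,073,741,824 bytes
4,000,000,000,000 / 1,073,741,824 = 3,725.3 GiB

3,725.3 GiB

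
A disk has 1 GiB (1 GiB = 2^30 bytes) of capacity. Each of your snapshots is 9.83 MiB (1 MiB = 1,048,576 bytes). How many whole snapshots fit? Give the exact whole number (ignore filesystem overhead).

104

Capacity: 1 GiB = 1,073,741,824 bytes
Per item: 9.83 MiB = 10,307,502.08 bytes
⌊1,073,741,824 / 10,307,502.08⌋ = 104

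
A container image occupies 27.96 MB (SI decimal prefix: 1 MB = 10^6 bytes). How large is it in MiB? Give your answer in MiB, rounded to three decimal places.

27.96 MB = 27.96 × 10^6 bytes = 27,960,000 bytes
1 MiB = 1,048,576 bytes
27,960,000 / 1,048,576 = 26.665 MiB

26.665 MiB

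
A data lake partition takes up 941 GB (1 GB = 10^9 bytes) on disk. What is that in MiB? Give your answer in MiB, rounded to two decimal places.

897,407.53 MiB

941 GB = 941 × 10^9 bytes = 941,000,000,000 bytes
1 MiB = 1,048,576 bytes
941,000,000,000 / 1,048,576 = 897,407.53 MiB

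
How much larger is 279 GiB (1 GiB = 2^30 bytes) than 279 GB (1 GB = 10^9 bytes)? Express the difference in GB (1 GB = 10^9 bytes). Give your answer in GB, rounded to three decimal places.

20.574 GB

279 GiB = 279 × 1,073,741,824 = 299,573,968,896 bytes
279 GB = 279 × 1,000,000,000 = 279,000,000,000 bytes
difference = 20,573,968,896 bytes
20,573,968,896 / 1,000,000,000 = 20.574 GB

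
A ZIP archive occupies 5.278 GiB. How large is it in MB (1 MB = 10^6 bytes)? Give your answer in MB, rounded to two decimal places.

5,667.21 MB

5.278 GiB × 1,073,741,824 bytes/GiB = 5,667,209,347.072 bytes
1 MB = 1,000,000 bytes
5,667,209,347.072 / 1,000,000 = 5,667.21 MB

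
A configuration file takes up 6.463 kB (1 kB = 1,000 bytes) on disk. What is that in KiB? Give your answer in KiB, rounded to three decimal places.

6.463 kB × 1,000 bytes/kB = 6,463 bytes
1 KiB = 1,024 bytes
6,463 / 1,024 = 6.312 KiB

6.312 KiB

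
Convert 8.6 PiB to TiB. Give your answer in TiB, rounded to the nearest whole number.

8,806 TiB

8.6 PiB × 1,125,899,906,842,624 bytes/PiB = 9,682,739,198,846,566.4 bytes
1 TiB = 2^40 bytes = 1,099,511,627,776 bytes
9,682,739,198,846,566.4 / 1,099,511,627,776 = 8,806 TiB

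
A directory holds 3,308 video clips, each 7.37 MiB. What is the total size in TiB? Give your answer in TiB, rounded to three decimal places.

Total = 3,308 × 7.37 MiB = 24379.96 MiB
= 24379.96 × 1,048,576 bytes = 25,564,240,936.96 bytes
1 TiB = 1,099,511,627,776 bytes
25,564,240,936.96 / 1,099,511,627,776 = 0.023 TiB

0.023 TiB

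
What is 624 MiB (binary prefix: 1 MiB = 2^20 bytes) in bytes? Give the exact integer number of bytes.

654,311,424 bytes

624 × 1,048,576 = 654,311,424 bytes  (1 MiB = 2^20 bytes)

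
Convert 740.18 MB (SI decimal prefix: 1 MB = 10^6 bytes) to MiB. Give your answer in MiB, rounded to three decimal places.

705.891 MiB

740.18 MB = 740.18 × 10^6 bytes = 740,180,000 bytes
1 MiB = 2^20 bytes = 1,048,576 bytes
740,180,000 / 1,048,576 = 705.891 MiB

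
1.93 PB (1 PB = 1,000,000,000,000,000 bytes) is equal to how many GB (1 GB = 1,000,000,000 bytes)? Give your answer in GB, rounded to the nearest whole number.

1,930,000 GB

1.93 PB × 1,000,000,000,000,000 bytes/PB = 1,930,000,000,000,000 bytes
1 GB = 10^9 bytes = 1,000,000,000 bytes
1,930,000,000,000,000 / 1,000,000,000 = 1,930,000 GB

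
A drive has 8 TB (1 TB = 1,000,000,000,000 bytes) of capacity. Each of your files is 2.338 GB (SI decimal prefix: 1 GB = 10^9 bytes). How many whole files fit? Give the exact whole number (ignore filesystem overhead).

3,421

Capacity: 8 TB = 8,000,000,000,000 bytes
Per item: 2.338 GB = 2,338,000,000 bytes
⌊8,000,000,000,000 / 2,338,000,000⌋ = 3,421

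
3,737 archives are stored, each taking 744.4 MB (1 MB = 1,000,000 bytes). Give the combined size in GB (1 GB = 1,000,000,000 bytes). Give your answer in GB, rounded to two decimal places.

2,781.82 GB

Total = 3,737 × 744.4 MB = 2781822.8 MB
= 2781822.8 × 1,000,000 bytes = 2,781,822,800,000 bytes
1 GB = 1,000,000,000 bytes
2,781,822,800,000 / 1,000,000,000 = 2,781.82 GB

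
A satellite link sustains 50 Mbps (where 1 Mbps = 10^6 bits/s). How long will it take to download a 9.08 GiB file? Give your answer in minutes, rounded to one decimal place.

26.0 minutes

9.08 GiB = 9,749,575,761.92 bytes = 77,996,606,095.36 bits
50 Mbps = 50,000,000 bits/s
time = 77,996,606,095.36 / 50,000,000 = 1,559.93 s
1,559.93 s / 60 = 26.0 minutes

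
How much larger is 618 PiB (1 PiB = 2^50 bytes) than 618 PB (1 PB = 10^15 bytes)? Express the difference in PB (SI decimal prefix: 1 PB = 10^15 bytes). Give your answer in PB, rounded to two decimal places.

77.81 PB

618 PiB = 618 × 1,125,899,906,842,624 = 695,806,142,428,741,632 bytes
618 PB = 618 × 1,000,000,000,000,000 = 618,000,000,000,000,000 bytes
difference = 77,806,142,428,741,632 bytes
77,806,142,428,741,632 / 1,000,000,000,000,000 = 77.81 PB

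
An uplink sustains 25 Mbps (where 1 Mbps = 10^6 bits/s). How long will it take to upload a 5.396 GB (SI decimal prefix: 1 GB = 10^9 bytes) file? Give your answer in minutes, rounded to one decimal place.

5.396 GB = 5,396,000,000 bytes = 43,168,000,000 bits
25 Mbps = 25,000,000 bits/s
time = 43,168,000,000 / 25,000,000 = 1,726.72 s
1,726.72 s / 60 = 28.8 minutes

28.8 minutes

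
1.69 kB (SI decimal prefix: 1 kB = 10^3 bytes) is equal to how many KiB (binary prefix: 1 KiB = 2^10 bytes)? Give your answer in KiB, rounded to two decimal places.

1.65 KiB

1.69 kB = 1.69 × 10^3 bytes = 1,690 bytes
1 KiB = 1,024 bytes
1,690 / 1,024 = 1.65 KiB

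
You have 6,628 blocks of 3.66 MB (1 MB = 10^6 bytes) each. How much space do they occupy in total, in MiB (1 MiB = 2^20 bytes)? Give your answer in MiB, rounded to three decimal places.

23,134.689 MiB

Total = 6,628 × 3.66 MB = 24258.48 MB
= 24258.48 × 1,000,000 bytes = 24,258,480,000 bytes
1 MiB = 1,048,576 bytes
24,258,480,000 / 1,048,576 = 23,134.689 MiB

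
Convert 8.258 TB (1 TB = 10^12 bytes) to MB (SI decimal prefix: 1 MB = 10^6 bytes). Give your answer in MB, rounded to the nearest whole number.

8,258,000 MB

8.258 TB × 1,000,000,000,000 bytes/TB = 8,258,000,000,000 bytes
1 MB = 1,000,000 bytes
8,258,000,000,000 / 1,000,000 = 8,258,000 MB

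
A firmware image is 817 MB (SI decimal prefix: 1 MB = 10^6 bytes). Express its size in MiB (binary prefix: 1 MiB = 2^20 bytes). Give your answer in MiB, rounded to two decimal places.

817 MB = 817 × 10^6 bytes = 817,000,000 bytes
1 MiB = 2^20 bytes = 1,048,576 bytes
817,000,000 / 1,048,576 = 779.15 MiB

779.15 MiB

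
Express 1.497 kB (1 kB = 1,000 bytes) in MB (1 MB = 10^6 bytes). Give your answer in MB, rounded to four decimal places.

0.0015 MB

1.497 kB = 1.497 × 10^3 bytes = 1,497 bytes
1 MB = 10^6 bytes = 1,000,000 bytes
1,497 / 1,000,000 = 0.0015 MB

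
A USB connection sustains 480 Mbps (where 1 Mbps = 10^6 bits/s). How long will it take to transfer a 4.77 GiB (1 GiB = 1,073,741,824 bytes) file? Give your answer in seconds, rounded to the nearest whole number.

85 seconds

4.77 GiB = 5,121,748,500.48 bytes = 40,973,988,003.84 bits
480 Mbps = 480,000,000 bits/s
time = 40,973,988,003.84 / 480,000,000 = 85 s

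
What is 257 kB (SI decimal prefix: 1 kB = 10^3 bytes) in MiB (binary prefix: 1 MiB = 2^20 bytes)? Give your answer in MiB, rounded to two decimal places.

257 kB × 1,000 bytes/kB = 257,000 bytes
1 MiB = 2^20 bytes = 1,048,576 bytes
257,000 / 1,048,576 = 0.25 MiB

0.25 MiB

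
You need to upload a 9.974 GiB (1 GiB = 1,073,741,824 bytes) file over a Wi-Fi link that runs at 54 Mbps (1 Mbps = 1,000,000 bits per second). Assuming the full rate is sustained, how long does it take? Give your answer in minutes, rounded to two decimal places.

9.974 GiB = 10,709,500,952.576 bytes = 85,676,007,620.608 bits
54 Mbps = 54,000,000 bits/s
time = 85,676,007,620.608 / 54,000,000 = 1,586.593 s
1,586.593 s / 60 = 26.44 minutes

26.44 minutes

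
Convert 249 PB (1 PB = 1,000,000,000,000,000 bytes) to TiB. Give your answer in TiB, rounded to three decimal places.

249 PB = 249 × 10^15 bytes = 249,000,000,000,000,000 bytes
1 TiB = 2^40 bytes = 1,099,511,627,776 bytes
249,000,000,000,000,000 / 1,099,511,627,776 = 226,464.181 TiB

226,464.181 TiB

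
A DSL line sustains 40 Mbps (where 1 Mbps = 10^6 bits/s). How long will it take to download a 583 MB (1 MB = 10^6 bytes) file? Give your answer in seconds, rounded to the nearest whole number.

117 seconds

583 MB = 583,000,000 bytes = 4,664,000,000 bits
40 Mbps = 40,000,000 bits/s
time = 4,664,000,000 / 40,000,000 = 117 s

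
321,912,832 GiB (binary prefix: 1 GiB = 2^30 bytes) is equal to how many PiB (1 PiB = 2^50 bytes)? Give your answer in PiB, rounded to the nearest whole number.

321,912,832 GiB = 321,912,832 × 2^30 bytes = 345,651,271,400,685,568 bytes
1 PiB = 1,125,899,906,842,624 bytes
345,651,271,400,685,568 / 1,125,899,906,842,624 = 307 PiB

307 PiB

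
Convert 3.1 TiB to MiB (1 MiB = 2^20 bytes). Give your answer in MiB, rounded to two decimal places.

3.1 TiB = 3.1 × 2^40 bytes = 3,408,486,046,105.6 bytes
1 MiB = 2^20 bytes = 1,048,576 bytes
3,408,486,046,105.6 / 1,048,576 = 3,250,585.60 MiB

3,250,585.60 MiB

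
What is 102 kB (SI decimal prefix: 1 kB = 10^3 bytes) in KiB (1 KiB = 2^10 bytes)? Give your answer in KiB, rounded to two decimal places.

99.61 KiB

102 kB = 102 × 10^3 bytes = 102,000 bytes
1 KiB = 2^10 bytes = 1,024 bytes
102,000 / 1,024 = 99.61 KiB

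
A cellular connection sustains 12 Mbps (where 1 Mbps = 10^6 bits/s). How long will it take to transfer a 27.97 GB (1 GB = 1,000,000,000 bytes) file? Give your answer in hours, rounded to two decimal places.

5.18 hours

27.97 GB = 27,970,000,000 bytes = 223,760,000,000 bits
12 Mbps = 12,000,000 bits/s
time = 223,760,000,000 / 12,000,000 = 18,646.6667 s
18,646.6667 s / 3600 = 5.18 hours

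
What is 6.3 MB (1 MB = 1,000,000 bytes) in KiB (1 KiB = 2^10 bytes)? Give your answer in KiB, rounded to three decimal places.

6,152.344 KiB

6.3 MB × 1,000,000 bytes/MB = 6,300,000 bytes
1 KiB = 1,024 bytes
6,300,000 / 1,024 = 6,152.344 KiB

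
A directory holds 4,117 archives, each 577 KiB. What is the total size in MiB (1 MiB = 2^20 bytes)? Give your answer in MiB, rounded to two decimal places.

2,319.83 MiB

Total = 4,117 × 577 KiB = 2,375,509 KiB
= 2,375,509 × 1,024 bytes = 2,432,521,216 bytes
1 MiB = 1,048,576 bytes
2,432,521,216 / 1,048,576 = 2,319.83 MiB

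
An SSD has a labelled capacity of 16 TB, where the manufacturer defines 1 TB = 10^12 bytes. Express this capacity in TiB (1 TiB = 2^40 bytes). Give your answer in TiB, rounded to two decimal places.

16 TB × 1,000,000,000,000 bytes/TB = 16,000,000,000,000 bytes
1 TiB = 2^40 bytes = 1,099,511,627,776 bytes
16,000,000,000,000 / 1,099,511,627,776 = 14.55 TiB

14.55 TiB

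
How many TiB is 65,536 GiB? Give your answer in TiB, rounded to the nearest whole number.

64 TiB

65,536 GiB = 65,536 × 2^30 bytes = 70,368,744,177,664 bytes
1 TiB = 2^40 bytes = 1,099,511,627,776 bytes
70,368,744,177,664 / 1,099,511,627,776 = 64 TiB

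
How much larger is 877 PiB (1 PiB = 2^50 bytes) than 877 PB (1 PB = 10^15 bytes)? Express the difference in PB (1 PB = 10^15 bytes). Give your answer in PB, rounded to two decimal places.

110.41 PB

877 PiB = 877 × 1,125,899,906,842,624 = 987,414,218,300,981,248 bytes
877 PB = 877 × 1,000,000,000,000,000 = 877,000,000,000,000,000 bytes
difference = 110,414,218,300,981,248 bytes
110,414,218,300,981,248 / 1,000,000,000,000,000 = 110.41 PB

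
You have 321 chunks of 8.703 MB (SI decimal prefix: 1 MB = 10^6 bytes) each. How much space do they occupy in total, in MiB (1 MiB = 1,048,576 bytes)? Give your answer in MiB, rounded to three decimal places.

Total = 321 × 8.703 MB = 2793.663 MB
= 2793.663 × 1,000,000 bytes = 2,793,663,000 bytes
1 MiB = 1,048,576 bytes
2,793,663,000 / 1,048,576 = 2,664.245 MiB

2,664.245 MiB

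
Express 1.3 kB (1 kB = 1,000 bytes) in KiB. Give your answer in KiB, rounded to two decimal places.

1.3 kB = 1.3 × 10^3 bytes = 1,300 bytes
1 KiB = 1,024 bytes
1,300 / 1,024 = 1.27 KiB

1.27 KiB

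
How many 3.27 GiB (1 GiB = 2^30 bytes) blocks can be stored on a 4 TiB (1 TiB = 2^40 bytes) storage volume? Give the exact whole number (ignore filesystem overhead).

Capacity: 4 TiB = 4,398,046,511,104 bytes
Per item: 3.27 GiB = 3,511,135,764.48 bytes
⌊4,398,046,511,104 / 3,511,135,764.48⌋ = 1,252

1,252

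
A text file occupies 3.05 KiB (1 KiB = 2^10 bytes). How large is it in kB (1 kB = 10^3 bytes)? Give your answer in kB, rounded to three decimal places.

3.123 kB

3.05 KiB = 3.05 × 2^10 bytes = 3,123.2 bytes
1 kB = 1,000 bytes
3,123.2 / 1,000 = 3.123 kB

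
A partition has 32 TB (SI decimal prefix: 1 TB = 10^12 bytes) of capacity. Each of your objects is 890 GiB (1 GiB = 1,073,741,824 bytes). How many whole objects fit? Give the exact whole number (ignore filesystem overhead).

33

Capacity: 32 TB = 32,000,000,000,000 bytes
Per item: 890 GiB = 955,630,223,360 bytes
⌊32,000,000,000,000 / 955,630,223,360⌋ = 33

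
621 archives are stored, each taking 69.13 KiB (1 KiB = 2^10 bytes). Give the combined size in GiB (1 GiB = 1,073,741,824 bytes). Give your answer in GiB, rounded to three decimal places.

Total = 621 × 69.13 KiB = 42929.73 KiB
= 42929.73 × 1,024 bytes = 43,960,043.52 bytes
1 GiB = 1,073,741,824 bytes
43,960,043.52 / 1,073,741,824 = 0.041 GiB

0.041 GiB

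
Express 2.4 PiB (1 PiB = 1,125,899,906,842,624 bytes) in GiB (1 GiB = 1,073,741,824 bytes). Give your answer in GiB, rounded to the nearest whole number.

2.4 PiB = 2.4 × 2^50 bytes = 2,702,159,776,422,297.6 bytes
1 GiB = 1,073,741,824 bytes
2,702,159,776,422,297.6 / 1,073,741,824 = 2,516,582 GiB

2,516,582 GiB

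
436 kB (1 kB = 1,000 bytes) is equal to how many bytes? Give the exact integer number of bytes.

436 × 1,000 = 436,000 bytes  (1 kB = 10^3 bytes)

436,000 bytes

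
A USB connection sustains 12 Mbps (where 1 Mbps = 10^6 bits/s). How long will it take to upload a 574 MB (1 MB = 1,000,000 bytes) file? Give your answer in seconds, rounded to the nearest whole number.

574 MB = 574,000,000 bytes = 4,592,000,000 bits
12 Mbps = 12,000,000 bits/s
time = 4,592,000,000 / 12,000,000 = 383 s

383 seconds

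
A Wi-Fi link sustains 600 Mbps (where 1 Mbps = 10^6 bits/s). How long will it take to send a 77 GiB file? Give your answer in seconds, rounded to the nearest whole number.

1,102 seconds

77 GiB = 82,678,120,448 bytes = 661,424,963,584 bits
600 Mbps = 600,000,000 bits/s
time = 661,424,963,584 / 600,000,000 = 1,102 s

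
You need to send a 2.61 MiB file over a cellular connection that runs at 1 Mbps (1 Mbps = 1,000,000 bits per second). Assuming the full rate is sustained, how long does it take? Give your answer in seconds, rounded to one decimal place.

2.61 MiB = 2,736,783.36 bytes = 21,894,266.88 bits
1 Mbps = 1,000,000 bits/s
time = 21,894,266.88 / 1,000,000 = 21.9 s

21.9 seconds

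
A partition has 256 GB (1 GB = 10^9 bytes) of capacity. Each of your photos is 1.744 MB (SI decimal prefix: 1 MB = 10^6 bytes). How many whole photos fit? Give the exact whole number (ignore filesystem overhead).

Capacity: 256 GB = 256,000,000,000 bytes
Per item: 1.744 MB = 1,744,000 bytes
⌊256,000,000,000 / 1,744,000⌋ = 146,788

146,788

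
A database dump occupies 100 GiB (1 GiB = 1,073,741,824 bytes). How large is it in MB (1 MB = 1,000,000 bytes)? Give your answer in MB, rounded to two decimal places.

107,374.18 MB

100 GiB = 100 × 2^30 bytes = 107,374,182,400 bytes
1 MB = 10^6 bytes = 1,000,000 bytes
107,374,182,400 / 1,000,000 = 107,374.18 MB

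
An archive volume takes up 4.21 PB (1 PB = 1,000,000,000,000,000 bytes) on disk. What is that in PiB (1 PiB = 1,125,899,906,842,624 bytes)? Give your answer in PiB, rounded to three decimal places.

3.739 PiB

4.21 PB × 1,000,000,000,000,000 bytes/PB = 4,210,000,000,000,000 bytes
1 PiB = 2^50 bytes = 1,125,899,906,842,624 bytes
4,210,000,000,000,000 / 1,125,899,906,842,624 = 3.739 PiB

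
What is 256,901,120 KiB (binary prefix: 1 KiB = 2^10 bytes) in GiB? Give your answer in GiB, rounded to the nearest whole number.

256,901,120 KiB × 1,024 bytes/KiB = 263,066,746,880 bytes
1 GiB = 1,073,741,824 bytes
263,066,746,880 / 1,073,741,824 = 245 GiB

245 GiB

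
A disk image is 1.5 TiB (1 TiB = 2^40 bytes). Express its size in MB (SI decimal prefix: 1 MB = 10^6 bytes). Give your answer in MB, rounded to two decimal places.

1.5 TiB = 1.5 × 2^40 bytes = 1,649,267,441,664 bytes
1 MB = 1,000,000 bytes
1,649,267,441,664 / 1,000,000 = 1,649,267.44 MB

1,649,267.44 MB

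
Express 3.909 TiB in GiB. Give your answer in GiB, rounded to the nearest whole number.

4,003 GiB

3.909 TiB × 1,099,511,627,776 bytes/TiB = 4,297,990,952,976.384 bytes
1 GiB = 2^30 bytes = 1,073,741,824 bytes
4,297,990,952,976.384 / 1,073,741,824 = 4,003 GiB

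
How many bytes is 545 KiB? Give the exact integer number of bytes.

545 × 1,024 = 558,080 bytes  (1 KiB = 2^10 bytes)

558,080 bytes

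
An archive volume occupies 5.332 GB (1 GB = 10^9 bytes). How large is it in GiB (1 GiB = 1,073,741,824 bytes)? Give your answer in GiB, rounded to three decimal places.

5.332 GB × 1,000,000,000 bytes/GB = 5,332,000,000 bytes
1 GiB = 1,073,741,824 bytes
5,332,000,000 / 1,073,741,824 = 4.966 GiB

4.966 GiB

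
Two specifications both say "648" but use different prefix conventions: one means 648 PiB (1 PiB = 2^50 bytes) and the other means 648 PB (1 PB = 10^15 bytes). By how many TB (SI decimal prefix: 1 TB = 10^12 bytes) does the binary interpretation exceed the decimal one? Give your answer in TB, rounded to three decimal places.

81,583.140 TB

648 PiB = 648 × 1,125,899,906,842,624 = 729,583,139,634,020,352 bytes
648 PB = 648 × 1,000,000,000,000,000 = 648,000,000,000,000,000 bytes
difference = 81,583,139,634,020,352 bytes
81,583,139,634,020,352 / 1,000,000,000,000 = 81,583.140 TB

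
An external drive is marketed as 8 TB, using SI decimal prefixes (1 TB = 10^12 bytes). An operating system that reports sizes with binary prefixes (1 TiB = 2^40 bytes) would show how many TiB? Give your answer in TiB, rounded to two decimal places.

8 TB × 1,000,000,000,000 bytes/TB = 8,000,000,000,000 bytes
1 TiB = 2^40 bytes = 1,099,511,627,776 bytes
8,000,000,000,000 / 1,099,511,627,776 = 7.28 TiB

7.28 TiB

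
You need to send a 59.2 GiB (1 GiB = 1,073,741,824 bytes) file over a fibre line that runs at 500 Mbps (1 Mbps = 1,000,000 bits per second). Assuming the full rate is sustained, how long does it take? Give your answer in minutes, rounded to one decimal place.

17.0 minutes

59.2 GiB = 63,565,515,980.8 bytes = 508,524,127,846.4 bits
500 Mbps = 500,000,000 bits/s
time = 508,524,127,846.4 / 500,000,000 = 1,017.05 s
1,017.05 s / 60 = 17.0 minutes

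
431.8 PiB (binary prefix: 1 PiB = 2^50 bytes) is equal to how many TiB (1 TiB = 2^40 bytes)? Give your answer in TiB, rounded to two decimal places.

431.8 PiB × 1,125,899,906,842,624 bytes/PiB = 486,163,579,774,645,043.2 bytes
1 TiB = 2^40 bytes = 1,099,511,627,776 bytes
486,163,579,774,645,043.2 / 1,099,511,627,776 = 442,163.20 TiB

442,163.20 TiB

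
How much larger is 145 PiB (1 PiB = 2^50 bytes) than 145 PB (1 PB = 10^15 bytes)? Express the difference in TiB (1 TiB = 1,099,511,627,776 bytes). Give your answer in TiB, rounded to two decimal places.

16,603.27 TiB

145 PiB = 145 × 1,125,899,906,842,624 = 163,255,486,492,180,480 bytes
145 PB = 145 × 1,000,000,000,000,000 = 145,000,000,000,000,000 bytes
difference = 18,255,486,492,180,480 bytes
18,255,486,492,180,480 / 1,099,511,627,776 = 16,603.27 TiB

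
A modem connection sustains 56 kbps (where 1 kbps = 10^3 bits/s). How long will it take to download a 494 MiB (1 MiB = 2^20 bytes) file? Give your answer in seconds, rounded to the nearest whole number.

494 MiB = 517,996,544 bytes = 4,143,972,352 bits
56 kbps = 56,000 bits/s
time = 4,143,972,352 / 56,000 = 74,000 s

74,000 seconds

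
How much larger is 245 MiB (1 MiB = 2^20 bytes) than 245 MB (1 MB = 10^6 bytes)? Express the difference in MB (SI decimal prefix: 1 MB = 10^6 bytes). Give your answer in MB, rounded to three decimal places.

245 MiB = 245 × 1,048,576 = 256,901,120 bytes
245 MB = 245 × 1,000,000 = 245,000,000 bytes
difference = 11,901,120 bytes
11,901,120 / 1,000,000 = 11.901 MB

11.901 MB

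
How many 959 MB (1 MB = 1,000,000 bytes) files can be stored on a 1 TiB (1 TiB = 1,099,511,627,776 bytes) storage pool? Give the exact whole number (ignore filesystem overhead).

Capacity: 1 TiB = 1,099,511,627,776 bytes
Per item: 959 MB = 959,000,000 bytes
⌊1,099,511,627,776 / 959,000,000⌋ = 1,146

1,146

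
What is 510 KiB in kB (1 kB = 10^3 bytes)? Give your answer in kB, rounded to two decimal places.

522.24 kB

510 KiB = 510 × 2^10 bytes = 522,240 bytes
1 kB = 10^3 bytes = 1,000 bytes
522,240 / 1,000 = 522.24 kB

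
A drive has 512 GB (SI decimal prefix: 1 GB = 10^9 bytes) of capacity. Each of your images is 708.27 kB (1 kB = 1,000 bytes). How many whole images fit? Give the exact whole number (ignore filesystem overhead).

Capacity: 512 GB = 512,000,000,000 bytes
Per item: 708.27 kB = 708,270 bytes
⌊512,000,000,000 / 708,270⌋ = 722,888

722,888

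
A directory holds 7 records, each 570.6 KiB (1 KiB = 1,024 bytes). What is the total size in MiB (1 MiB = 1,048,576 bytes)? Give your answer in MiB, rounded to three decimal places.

3.901 MiB

Total = 7 × 570.6 KiB = 3994.2 KiB
= 3994.2 × 1,024 bytes = 4,090,060.8 bytes
1 MiB = 1,048,576 bytes
4,090,060.8 / 1,048,576 = 3.901 MiB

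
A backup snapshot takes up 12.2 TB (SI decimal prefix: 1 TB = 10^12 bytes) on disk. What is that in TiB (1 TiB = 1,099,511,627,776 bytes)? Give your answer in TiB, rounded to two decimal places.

12.2 TB = 12.2 × 10^12 bytes = 12,200,000,000,000 bytes
1 TiB = 2^40 bytes = 1,099,511,627,776 bytes
12,200,000,000,000 / 1,099,511,627,776 = 11.10 TiB

11.10 TiB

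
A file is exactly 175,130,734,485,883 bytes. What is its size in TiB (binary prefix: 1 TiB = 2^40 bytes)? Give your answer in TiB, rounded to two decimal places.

175,130,734,485,883 bytes given.
1 TiB = 1,099,511,627,776 bytes
175,130,734,485,883 / 1,099,511,627,776 = 159.28 TiB

159.28 TiB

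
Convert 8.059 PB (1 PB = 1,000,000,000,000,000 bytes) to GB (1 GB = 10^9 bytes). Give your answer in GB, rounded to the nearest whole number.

8.059 PB = 8.059 × 10^15 bytes = 8,059,000,000,000,000 bytes
1 GB = 10^9 bytes = 1,000,000,000 bytes
8,059,000,000,000,000 / 1,000,000,000 = 8,059,000 GB

8,059,000 GB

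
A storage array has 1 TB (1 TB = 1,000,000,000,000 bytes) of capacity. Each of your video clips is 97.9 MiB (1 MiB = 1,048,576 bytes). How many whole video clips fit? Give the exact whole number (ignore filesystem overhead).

9,741

Capacity: 1 TB = 1,000,000,000,000 bytes
Per item: 97.9 MiB = 102,655,590.4 bytes
⌊1,000,000,000,000 / 102,655,590.4⌋ = 9,741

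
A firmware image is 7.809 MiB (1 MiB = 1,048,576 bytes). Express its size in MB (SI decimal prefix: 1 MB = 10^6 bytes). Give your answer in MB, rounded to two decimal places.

7.809 MiB = 7.809 × 2^20 bytes = 8,188,329.984 bytes
1 MB = 1,000,000 bytes
8,188,329.984 / 1,000,000 = 8.19 MB

8.19 MB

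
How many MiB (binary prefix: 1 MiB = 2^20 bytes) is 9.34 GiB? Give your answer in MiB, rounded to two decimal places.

9,564.16 MiB

9.34 GiB × 1,073,741,824 bytes/GiB = 10,028,748,636.16 bytes
1 MiB = 2^20 bytes = 1,048,576 bytes
10,028,748,636.16 / 1,048,576 = 9,564.16 MiB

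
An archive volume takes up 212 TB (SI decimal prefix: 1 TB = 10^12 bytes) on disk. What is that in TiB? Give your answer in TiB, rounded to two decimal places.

212 TB × 1,000,000,000,000 bytes/TB = 212,000,000,000,000 bytes
1 TiB = 1,099,511,627,776 bytes
212,000,000,000,000 / 1,099,511,627,776 = 192.81 TiB

192.81 TiB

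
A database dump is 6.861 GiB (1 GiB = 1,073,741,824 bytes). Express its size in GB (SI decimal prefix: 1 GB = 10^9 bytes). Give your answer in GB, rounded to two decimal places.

7.37 GB

6.861 GiB = 6.861 × 2^30 bytes = 7,366,942,654.464 bytes
1 GB = 1,000,000,000 bytes
7,366,942,654.464 / 1,000,000,000 = 7.37 GB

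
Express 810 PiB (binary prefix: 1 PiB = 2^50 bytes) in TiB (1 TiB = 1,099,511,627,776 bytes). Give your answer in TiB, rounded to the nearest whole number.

829,440 TiB

810 PiB = 810 × 2^50 bytes = 911,978,924,542,525,440 bytes
1 TiB = 1,099,511,627,776 bytes
911,978,924,542,525,440 / 1,099,511,627,776 = 829,440 TiB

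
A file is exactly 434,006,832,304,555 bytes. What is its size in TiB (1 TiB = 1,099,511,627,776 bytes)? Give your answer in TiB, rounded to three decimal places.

394.727 TiB

434,006,832,304,555 bytes given.
1 TiB = 2^40 bytes = 1,099,511,627,776 bytes
434,006,832,304,555 / 1,099,511,627,776 = 394.727 TiB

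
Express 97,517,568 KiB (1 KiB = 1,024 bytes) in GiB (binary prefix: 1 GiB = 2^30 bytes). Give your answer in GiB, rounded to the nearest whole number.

97,517,568 KiB = 97,517,568 × 2^10 bytes = 99,857,989,632 bytes
1 GiB = 2^30 bytes = 1,073,741,824 bytes
99,857,989,632 / 1,073,741,824 = 93 GiB

93 GiB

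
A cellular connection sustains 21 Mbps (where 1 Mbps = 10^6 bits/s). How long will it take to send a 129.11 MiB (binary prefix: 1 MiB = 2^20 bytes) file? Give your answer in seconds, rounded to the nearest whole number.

129.11 MiB = 135,381,647.36 bytes = 1,083,053,178.88 bits
21 Mbps = 21,000,000 bits/s
time = 1,083,053,178.88 / 21,000,000 = 52 s

52 seconds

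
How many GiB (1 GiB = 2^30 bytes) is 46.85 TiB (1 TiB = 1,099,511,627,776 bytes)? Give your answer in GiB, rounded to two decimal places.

47,974.40 GiB

46.85 TiB × 1,099,511,627,776 bytes/TiB = 51,512,119,761,305.6 bytes
1 GiB = 2^30 bytes = 1,073,741,824 bytes
51,512,119,761,305.6 / 1,073,741,824 = 47,974.40 GiB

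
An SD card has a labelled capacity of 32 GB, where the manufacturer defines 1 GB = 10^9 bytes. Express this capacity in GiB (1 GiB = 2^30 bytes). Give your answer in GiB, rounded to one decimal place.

29.8 GiB

32 GB = 32 × 10^9 bytes = 32,000,000,000 bytes
1 GiB = 1,073,741,824 bytes
32,000,000,000 / 1,073,741,824 = 29.8 GiB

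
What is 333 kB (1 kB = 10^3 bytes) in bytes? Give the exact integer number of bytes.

333,000 bytes

333 × 1,000 = 333,000 bytes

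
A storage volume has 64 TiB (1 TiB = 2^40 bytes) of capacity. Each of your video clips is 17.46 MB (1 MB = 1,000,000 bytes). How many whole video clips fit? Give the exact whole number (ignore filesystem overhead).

Capacity: 64 TiB = 70,368,744,177,664 bytes
Per item: 17.46 MB = 17,460,000 bytes
⌊70,368,744,177,664 / 17,460,000⌋ = 4,030,283

4,030,283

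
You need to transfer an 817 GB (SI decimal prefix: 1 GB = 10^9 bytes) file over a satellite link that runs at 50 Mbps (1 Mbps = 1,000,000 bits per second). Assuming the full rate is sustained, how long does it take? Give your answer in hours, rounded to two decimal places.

36.31 hours

817 GB = 817,000,000,000 bytes = 6,536,000,000,000 bits
50 Mbps = 50,000,000 bits/s
time = 6,536,000,000,000 / 50,000,000 = 130,720.0000 s
130,720.0000 s / 3600 = 36.31 hours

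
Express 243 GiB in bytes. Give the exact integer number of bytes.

260,919,263,232 bytes

243 × 1,073,741,824 = 260,919,263,232 bytes  (1 GiB = 2^30 bytes)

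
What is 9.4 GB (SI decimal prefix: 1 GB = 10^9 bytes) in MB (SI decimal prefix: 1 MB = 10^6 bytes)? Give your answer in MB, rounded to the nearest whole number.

9,400 MB

9.4 GB = 9.4 × 10^9 bytes = 9,400,000,000 bytes
1 MB = 1,000,000 bytes
9,400,000,000 / 1,000,000 = 9,400 MB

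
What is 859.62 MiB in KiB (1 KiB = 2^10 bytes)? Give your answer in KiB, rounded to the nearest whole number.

859.62 MiB × 1,048,576 bytes/MiB = 901,376,901.12 bytes
1 KiB = 2^10 bytes = 1,024 bytes
901,376,901.12 / 1,024 = 880,251 KiB

880,251 KiB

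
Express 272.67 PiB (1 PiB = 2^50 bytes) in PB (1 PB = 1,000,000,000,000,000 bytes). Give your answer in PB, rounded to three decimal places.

272.67 PiB = 272.67 × 2^50 bytes = 306,999,127,598,778,286.08 bytes
1 PB = 1,000,000,000,000,000 bytes
306,999,127,598,778,286.08 / 1,000,000,000,000,000 = 306.999 PB

306.999 PB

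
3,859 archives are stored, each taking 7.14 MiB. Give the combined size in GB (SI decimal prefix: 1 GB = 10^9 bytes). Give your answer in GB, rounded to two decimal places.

28.89 GB

Total = 3,859 × 7.14 MiB = 27553.26 MiB
= 27553.26 × 1,048,576 bytes = 28,891,687,157.76 bytes
1 GB = 1,000,000,000 bytes
28,891,687,157.76 / 1,000,000,000 = 28.89 GB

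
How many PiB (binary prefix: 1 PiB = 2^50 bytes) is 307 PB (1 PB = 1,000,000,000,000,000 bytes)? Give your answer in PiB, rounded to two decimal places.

307 PB = 307 × 10^15 bytes = 307,000,000,000,000,000 bytes
1 PiB = 1,125,899,906,842,624 bytes
307,000,000,000,000,000 / 1,125,899,906,842,624 = 272.67 PiB

272.67 PiB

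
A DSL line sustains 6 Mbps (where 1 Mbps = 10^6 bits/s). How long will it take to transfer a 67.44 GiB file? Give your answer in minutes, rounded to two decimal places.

67.44 GiB = 72,413,148,610.56 bytes = 579,305,188,884.48 bits
6 Mbps = 6,000,000 bits/s
time = 579,305,188,884.48 / 6,000,000 = 96,550.865 s
96,550.865 s / 60 = 1,609.18 minutes

1,609.18 minutes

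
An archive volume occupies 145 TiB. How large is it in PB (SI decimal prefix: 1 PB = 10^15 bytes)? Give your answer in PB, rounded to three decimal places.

145 TiB × 1,099,511,627,776 bytes/TiB = 159,429,186,027,520 bytes
1 PB = 10^15 bytes = 1,000,000,000,000,000 bytes
159,429,186,027,520 / 1,000,000,000,000,000 = 0.159 PB

0.159 PB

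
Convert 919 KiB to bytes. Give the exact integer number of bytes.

941,056 bytes

919 × 1,024 = 941,056 bytes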